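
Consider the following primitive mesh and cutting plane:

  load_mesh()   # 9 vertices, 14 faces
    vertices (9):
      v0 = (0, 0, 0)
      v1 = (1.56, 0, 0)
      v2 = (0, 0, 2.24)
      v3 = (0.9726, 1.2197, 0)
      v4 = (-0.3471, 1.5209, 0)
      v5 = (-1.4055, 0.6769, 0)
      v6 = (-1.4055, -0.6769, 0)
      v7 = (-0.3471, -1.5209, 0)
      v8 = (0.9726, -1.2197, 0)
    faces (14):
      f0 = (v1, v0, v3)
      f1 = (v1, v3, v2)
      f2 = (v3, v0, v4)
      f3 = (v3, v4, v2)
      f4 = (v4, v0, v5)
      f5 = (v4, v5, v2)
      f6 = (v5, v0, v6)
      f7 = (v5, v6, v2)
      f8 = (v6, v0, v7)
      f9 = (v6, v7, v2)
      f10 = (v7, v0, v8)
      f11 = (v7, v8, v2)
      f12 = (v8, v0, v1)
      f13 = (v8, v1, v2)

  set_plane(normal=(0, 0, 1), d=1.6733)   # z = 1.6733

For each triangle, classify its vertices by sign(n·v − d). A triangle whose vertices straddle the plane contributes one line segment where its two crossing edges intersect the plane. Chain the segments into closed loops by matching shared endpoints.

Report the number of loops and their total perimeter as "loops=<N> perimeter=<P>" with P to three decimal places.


Straddling triangles (7 of 14):
  (v1,v3,v2) [--+] → (0.246059, 0.308573, 1.6733)–(0.394666, 0, 1.6733)  len=0.3425
  (v3,v4,v2) [--+] → (-0.0878132, 0.384774, 1.6733)–(0.246059, 0.308573, 1.6733)  len=0.3425
  (v4,v5,v2) [--+] → (-0.355579, 0.17125, 1.6733)–(-0.0878132, 0.384774, 1.6733)  len=0.3425
  (v5,v6,v2) [--+] → (-0.355579, -0.17125, 1.6733)–(-0.355579, 0.17125, 1.6733)  len=0.3425
  (v6,v7,v2) [--+] → (-0.0878132, -0.384774, 1.6733)–(-0.355579, -0.17125, 1.6733)  len=0.3425
  (v7,v8,v2) [--+] → (0.246059, -0.308573, 1.6733)–(-0.0878132, -0.384774, 1.6733)  len=0.3425
  (v8,v1,v2) [--+] → (0.394666, 0, 1.6733)–(0.246059, -0.308573, 1.6733)  len=0.3425

Chained into 1 loop(s):
  loop 1: 7 segments, perimeter = 2.3974
Total perimeter = 2.397

loops=1 perimeter=2.397


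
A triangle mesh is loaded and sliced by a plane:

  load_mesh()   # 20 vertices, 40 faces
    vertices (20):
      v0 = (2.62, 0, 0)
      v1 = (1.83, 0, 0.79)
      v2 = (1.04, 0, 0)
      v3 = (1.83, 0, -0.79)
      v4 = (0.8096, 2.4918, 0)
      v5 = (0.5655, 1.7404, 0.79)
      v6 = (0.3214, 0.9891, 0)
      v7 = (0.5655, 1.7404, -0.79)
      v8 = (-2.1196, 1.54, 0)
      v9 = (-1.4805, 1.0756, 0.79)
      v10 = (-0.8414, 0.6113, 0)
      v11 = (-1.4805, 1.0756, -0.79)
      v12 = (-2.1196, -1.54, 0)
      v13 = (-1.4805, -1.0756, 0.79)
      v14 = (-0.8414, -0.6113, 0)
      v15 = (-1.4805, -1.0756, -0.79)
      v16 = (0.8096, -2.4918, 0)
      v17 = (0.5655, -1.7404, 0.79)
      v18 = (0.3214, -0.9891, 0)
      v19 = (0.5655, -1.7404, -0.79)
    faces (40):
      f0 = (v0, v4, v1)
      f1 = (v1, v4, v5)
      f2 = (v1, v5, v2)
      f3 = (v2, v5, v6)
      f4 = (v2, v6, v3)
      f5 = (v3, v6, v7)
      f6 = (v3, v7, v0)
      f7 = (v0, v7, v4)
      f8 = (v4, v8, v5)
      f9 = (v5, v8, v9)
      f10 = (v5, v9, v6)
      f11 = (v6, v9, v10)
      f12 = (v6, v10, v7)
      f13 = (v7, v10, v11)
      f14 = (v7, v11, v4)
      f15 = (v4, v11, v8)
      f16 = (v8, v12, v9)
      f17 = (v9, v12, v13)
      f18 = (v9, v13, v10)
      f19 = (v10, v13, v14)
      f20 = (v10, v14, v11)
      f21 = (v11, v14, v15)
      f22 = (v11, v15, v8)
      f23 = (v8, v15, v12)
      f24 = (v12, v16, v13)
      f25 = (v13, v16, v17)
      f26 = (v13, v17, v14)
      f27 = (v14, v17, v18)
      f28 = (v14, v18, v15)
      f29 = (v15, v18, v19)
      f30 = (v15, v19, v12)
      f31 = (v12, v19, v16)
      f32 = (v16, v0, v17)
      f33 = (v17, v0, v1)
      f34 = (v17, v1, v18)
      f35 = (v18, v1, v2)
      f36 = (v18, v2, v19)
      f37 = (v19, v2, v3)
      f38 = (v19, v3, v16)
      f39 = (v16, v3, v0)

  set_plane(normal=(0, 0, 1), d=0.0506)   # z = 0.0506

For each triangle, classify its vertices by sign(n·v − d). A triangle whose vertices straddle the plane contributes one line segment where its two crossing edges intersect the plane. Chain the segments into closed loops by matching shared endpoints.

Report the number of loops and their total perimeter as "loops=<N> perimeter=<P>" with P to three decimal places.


loops=2 perimeter=21.513

Straddling triangles (20 of 40):
  (v0,v4,v1) [--+] → (0.874957, 2.3322, 0.0506)–(2.5694, 0, 0.0506)  len=2.8828
  (v1,v4,v5) [+-+] → (0.874957, 2.3322, 0.0506)–(0.793965, 2.44367, 0.0506)  len=0.1378
  (v1,v5,v2) [++-] → (1.00961, 0.111474, 0.0506)–(1.0906, 0, 0.0506)  len=0.1378
  (v2,v5,v6) [-+-] → (1.00961, 0.111474, 0.0506)–(0.337035, 1.03722, 0.0506)  len=1.1443
  (v4,v8,v5) [--+] → (-1.94762, 1.55284, 0.0506)–(0.793965, 2.44367, 0.0506)  len=2.8827
  (v5,v8,v9) [+-+] → (-1.94762, 1.55284, 0.0506)–(-2.07867, 1.51025, 0.0506)  len=0.1378
  (v5,v9,v6) [++-] → (0.205987, 0.99464, 0.0506)–(0.337035, 1.03722, 0.0506)  len=0.1378
  (v6,v9,v10) [-+-] → (0.205987, 0.99464, 0.0506)–(-0.882335, 0.641039, 0.0506)  len=1.1443
  (v8,v12,v9) [--+] → (-2.07867, -1.37247, 0.0506)–(-2.07867, 1.51025, 0.0506)  len=2.8827
  (v9,v12,v13) [+-+] → (-2.07867, -1.37247, 0.0506)–(-2.07867, -1.51025, 0.0506)  len=0.1378
  (v9,v13,v10) [++-] → (-0.882335, 0.503253, 0.0506)–(-0.882335, 0.641039, 0.0506)  len=0.1378
  (v10,v13,v14) [-+-] → (-0.882335, 0.503253, 0.0506)–(-0.882335, -0.641039, 0.0506)  len=1.1443
  (v12,v16,v13) [--+] → (0.662918, -2.40109, 0.0506)–(-2.07867, -1.51025, 0.0506)  len=2.8827
  (v13,v16,v17) [+-+] → (0.662918, -2.40109, 0.0506)–(0.793965, -2.44367, 0.0506)  len=0.1378
  (v13,v17,v14) [++-] → (-0.751287, -0.68362, 0.0506)–(-0.882335, -0.641039, 0.0506)  len=0.1378
  (v14,v17,v18) [-+-] → (-0.751287, -0.68362, 0.0506)–(0.337035, -1.03722, 0.0506)  len=1.1443
  (v16,v0,v17) [--+] → (2.48841, -0.111474, 0.0506)–(0.793965, -2.44367, 0.0506)  len=2.8828
  (v17,v0,v1) [+-+] → (2.48841, -0.111474, 0.0506)–(2.5694, 0, 0.0506)  len=0.1378
  (v17,v1,v18) [++-] → (0.418027, -0.925748, 0.0506)–(0.337035, -1.03722, 0.0506)  len=0.1378
  (v18,v1,v2) [-+-] → (0.418027, -0.925748, 0.0506)–(1.0906, 0, 0.0506)  len=1.1443

Chained into 2 loop(s):
  loop 1: 10 segments, perimeter = 15.1026
  loop 2: 10 segments, perimeter = 6.4104
Total perimeter = 21.513


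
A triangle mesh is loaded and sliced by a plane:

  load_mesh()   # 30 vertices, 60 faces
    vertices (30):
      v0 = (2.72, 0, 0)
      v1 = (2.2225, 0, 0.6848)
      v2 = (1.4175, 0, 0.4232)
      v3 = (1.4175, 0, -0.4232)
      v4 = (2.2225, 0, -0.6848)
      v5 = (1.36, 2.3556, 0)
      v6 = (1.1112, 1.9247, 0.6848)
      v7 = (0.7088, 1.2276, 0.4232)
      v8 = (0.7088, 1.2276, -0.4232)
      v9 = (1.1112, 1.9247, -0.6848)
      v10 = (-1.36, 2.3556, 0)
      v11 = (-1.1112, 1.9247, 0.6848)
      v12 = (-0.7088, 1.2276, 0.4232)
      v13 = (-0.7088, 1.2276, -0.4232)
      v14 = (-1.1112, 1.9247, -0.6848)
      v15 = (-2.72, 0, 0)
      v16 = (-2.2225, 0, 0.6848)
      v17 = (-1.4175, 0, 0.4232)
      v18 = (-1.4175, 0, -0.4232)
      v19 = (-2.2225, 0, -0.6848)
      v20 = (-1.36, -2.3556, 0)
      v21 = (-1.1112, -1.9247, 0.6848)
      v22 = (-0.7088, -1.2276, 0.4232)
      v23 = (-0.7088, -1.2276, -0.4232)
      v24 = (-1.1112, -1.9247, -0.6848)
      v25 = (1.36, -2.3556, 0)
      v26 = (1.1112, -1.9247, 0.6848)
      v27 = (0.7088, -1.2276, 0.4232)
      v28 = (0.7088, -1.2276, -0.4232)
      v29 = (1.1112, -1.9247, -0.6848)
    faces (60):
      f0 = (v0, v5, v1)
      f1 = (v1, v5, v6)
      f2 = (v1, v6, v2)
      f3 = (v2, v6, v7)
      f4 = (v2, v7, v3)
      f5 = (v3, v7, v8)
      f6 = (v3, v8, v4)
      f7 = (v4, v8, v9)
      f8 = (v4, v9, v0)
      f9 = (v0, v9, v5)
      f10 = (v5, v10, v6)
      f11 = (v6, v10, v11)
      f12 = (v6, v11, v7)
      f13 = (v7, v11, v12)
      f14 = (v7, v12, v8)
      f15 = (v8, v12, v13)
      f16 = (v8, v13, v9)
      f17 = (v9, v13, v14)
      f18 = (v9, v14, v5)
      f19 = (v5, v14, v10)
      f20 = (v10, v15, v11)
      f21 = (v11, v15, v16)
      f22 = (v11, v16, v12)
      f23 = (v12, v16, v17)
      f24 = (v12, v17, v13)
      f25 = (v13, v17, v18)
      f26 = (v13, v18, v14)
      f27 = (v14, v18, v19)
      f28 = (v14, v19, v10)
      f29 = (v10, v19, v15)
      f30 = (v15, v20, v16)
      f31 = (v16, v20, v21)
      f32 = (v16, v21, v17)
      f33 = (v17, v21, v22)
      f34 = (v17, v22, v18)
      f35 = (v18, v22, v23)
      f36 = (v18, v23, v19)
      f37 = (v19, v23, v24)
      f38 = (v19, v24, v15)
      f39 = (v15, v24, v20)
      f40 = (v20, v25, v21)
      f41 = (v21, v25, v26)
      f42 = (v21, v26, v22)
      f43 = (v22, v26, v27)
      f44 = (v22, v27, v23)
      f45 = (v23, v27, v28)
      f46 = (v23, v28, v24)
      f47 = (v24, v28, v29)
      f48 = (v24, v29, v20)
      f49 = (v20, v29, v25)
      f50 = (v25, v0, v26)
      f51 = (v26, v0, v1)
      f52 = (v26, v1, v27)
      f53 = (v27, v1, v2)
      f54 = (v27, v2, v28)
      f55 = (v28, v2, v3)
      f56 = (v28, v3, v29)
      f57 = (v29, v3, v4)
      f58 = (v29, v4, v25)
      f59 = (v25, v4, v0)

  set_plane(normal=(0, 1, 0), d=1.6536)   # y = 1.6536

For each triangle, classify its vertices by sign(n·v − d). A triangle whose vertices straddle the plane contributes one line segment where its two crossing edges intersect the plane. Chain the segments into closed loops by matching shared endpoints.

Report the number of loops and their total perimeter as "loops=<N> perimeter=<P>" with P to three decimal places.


Straddling triangles (18 of 60):
  (v0,v5,v1) [-+-] → (1.7653, 1.6536, 0)–(1.61704, 1.6536, 0.204079)  len=0.2522
  (v1,v5,v6) [-++] → (1.61704, 1.6536, 0.204079)–(1.26773, 1.6536, 0.6848)  len=0.5942
  (v1,v6,v2) [-+-] → (1.26773, 1.6536, 0.6848)–(1.15434, 1.6536, 0.647953)  len=0.1192
  (v2,v6,v7) [-+-] → (1.15434, 1.6536, 0.647953)–(0.954708, 1.6536, 0.583065)  len=0.2099
  (v4,v8,v9) [--+] → (0.954708, 1.6536, -0.583065)–(1.26773, 1.6536, -0.6848)  len=0.3291
  (v4,v9,v0) [-+-] → (1.26773, 1.6536, -0.6848)–(1.3378, 1.6536, -0.588344)  len=0.1192
  (v0,v9,v5) [-++] → (1.3378, 1.6536, -0.588344)–(1.7653, 1.6536, 0)  len=0.7273
  (v6,v11,v7) [++-] → (-0.403408, 1.6536, 0.583065)–(0.954708, 1.6536, 0.583065)  len=1.3581
  (v7,v11,v12) [-+-] → (-0.403408, 1.6536, 0.583065)–(-0.954708, 1.6536, 0.583065)  len=0.5513
  (v8,v13,v9) [--+] → (0.403408, 1.6536, -0.583065)–(0.954708, 1.6536, -0.583065)  len=0.5513
  (v9,v13,v14) [+-+] → (0.403408, 1.6536, -0.583065)–(-0.954708, 1.6536, -0.583065)  len=1.3581
  (v10,v15,v11) [+-+] → (-1.7653, 1.6536, 0)–(-1.3378, 1.6536, 0.588344)  len=0.7273
  (v11,v15,v16) [+--] → (-1.3378, 1.6536, 0.588344)–(-1.26773, 1.6536, 0.6848)  len=0.1192
  (v11,v16,v12) [+--] → (-1.26773, 1.6536, 0.6848)–(-0.954708, 1.6536, 0.583065)  len=0.3291
  (v13,v18,v14) [--+] → (-1.15434, 1.6536, -0.647953)–(-0.954708, 1.6536, -0.583065)  len=0.2099
  (v14,v18,v19) [+--] → (-1.15434, 1.6536, -0.647953)–(-1.26773, 1.6536, -0.6848)  len=0.1192
  (v14,v19,v10) [+-+] → (-1.26773, 1.6536, -0.6848)–(-1.61704, 1.6536, -0.204079)  len=0.5942
  (v10,v19,v15) [+--] → (-1.61704, 1.6536, -0.204079)–(-1.7653, 1.6536, 0)  len=0.2522

Chained into 1 loop(s):
  loop 1: 18 segments, perimeter = 8.5213
Total perimeter = 8.521

loops=1 perimeter=8.521


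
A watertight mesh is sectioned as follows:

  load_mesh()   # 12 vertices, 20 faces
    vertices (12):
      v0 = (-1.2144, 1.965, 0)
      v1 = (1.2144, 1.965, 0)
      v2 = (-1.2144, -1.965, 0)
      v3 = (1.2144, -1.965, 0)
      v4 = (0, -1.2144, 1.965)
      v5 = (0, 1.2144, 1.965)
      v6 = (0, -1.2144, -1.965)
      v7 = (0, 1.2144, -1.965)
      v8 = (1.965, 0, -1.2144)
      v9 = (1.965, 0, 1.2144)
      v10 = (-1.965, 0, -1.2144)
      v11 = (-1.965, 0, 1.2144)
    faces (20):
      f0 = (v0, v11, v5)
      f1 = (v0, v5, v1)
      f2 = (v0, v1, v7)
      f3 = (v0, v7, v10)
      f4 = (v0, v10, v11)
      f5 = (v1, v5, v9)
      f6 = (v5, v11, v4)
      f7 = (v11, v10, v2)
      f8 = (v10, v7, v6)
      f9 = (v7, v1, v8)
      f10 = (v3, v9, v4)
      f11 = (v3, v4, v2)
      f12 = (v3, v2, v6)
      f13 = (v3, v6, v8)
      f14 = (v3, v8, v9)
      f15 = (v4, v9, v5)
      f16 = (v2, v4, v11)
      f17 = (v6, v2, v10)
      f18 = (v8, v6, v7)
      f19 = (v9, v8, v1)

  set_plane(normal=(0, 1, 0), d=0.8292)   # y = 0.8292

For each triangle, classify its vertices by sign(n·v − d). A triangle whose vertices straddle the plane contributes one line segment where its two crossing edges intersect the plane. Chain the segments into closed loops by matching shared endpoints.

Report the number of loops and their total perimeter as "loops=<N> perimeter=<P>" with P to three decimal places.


loops=1 perimeter=11.275

Straddling triangles (10 of 20):
  (v0,v11,v5) [+-+] → (-1.64826, 0.8292, 0.701942)–(-0.623286, 0.8292, 1.72691)  len=1.4495
  (v0,v7,v10) [++-] → (-0.623286, 0.8292, -1.72691)–(-1.64826, 0.8292, -0.701942)  len=1.4495
  (v0,v10,v11) [+--] → (-1.64826, 0.8292, -0.701942)–(-1.64826, 0.8292, 0.701942)  len=1.4039
  (v1,v5,v9) [++-] → (0.623286, 0.8292, 1.72691)–(1.64826, 0.8292, 0.701942)  len=1.4495
  (v5,v11,v4) [+--] → (-0.623286, 0.8292, 1.72691)–(0, 0.8292, 1.965)  len=0.6672
  (v10,v7,v6) [-+-] → (-0.623286, 0.8292, -1.72691)–(0, 0.8292, -1.965)  len=0.6672
  (v7,v1,v8) [++-] → (1.64826, 0.8292, -0.701942)–(0.623286, 0.8292, -1.72691)  len=1.4495
  (v4,v9,v5) [--+] → (0.623286, 0.8292, 1.72691)–(0, 0.8292, 1.965)  len=0.6672
  (v8,v6,v7) [--+] → (0, 0.8292, -1.965)–(0.623286, 0.8292, -1.72691)  len=0.6672
  (v9,v8,v1) [--+] → (1.64826, 0.8292, -0.701942)–(1.64826, 0.8292, 0.701942)  len=1.4039

Chained into 1 loop(s):
  loop 1: 10 segments, perimeter = 11.2747
Total perimeter = 11.275


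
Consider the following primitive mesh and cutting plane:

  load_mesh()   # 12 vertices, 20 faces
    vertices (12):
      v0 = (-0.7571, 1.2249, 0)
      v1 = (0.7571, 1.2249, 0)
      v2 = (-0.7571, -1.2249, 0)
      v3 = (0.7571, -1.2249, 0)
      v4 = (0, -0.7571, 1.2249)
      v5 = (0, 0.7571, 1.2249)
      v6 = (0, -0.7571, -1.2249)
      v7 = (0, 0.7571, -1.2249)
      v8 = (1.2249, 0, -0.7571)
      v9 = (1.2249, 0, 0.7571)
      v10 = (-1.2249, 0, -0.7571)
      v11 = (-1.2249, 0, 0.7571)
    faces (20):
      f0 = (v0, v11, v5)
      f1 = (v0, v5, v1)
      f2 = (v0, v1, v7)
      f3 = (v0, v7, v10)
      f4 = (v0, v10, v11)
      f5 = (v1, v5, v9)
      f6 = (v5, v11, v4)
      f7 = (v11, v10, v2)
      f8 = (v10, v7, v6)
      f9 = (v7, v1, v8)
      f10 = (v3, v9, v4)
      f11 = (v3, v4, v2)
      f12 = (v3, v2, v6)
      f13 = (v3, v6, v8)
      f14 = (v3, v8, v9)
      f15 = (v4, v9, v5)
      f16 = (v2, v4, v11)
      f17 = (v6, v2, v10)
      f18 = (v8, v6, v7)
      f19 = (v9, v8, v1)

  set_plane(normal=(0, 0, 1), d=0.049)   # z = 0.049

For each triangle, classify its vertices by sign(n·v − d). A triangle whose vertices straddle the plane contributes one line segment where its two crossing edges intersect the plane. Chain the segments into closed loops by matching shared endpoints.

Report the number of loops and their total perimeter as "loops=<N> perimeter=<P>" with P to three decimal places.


loops=1 perimeter=8.155

Straddling triangles (10 of 20):
  (v0,v11,v5) [-++] → (-0.787376, 1.14562, 0.049)–(-0.726814, 1.20619, 0.049)  len=0.0856
  (v0,v5,v1) [-+-] → (-0.726814, 1.20619, 0.049)–(0.726814, 1.20619, 0.049)  len=1.4536
  (v0,v10,v11) [--+] → (-1.2249, 0, 0.049)–(-0.787376, 1.14562, 0.049)  len=1.2263
  (v1,v5,v9) [-++] → (0.726814, 1.20619, 0.049)–(0.787376, 1.14562, 0.049)  len=0.0856
  (v11,v10,v2) [+--] → (-1.2249, 0, 0.049)–(-0.787376, -1.14562, 0.049)  len=1.2263
  (v3,v9,v4) [-++] → (0.787376, -1.14562, 0.049)–(0.726814, -1.20619, 0.049)  len=0.0856
  (v3,v4,v2) [-+-] → (0.726814, -1.20619, 0.049)–(-0.726814, -1.20619, 0.049)  len=1.4536
  (v3,v8,v9) [--+] → (1.2249, 0, 0.049)–(0.787376, -1.14562, 0.049)  len=1.2263
  (v2,v4,v11) [-++] → (-0.726814, -1.20619, 0.049)–(-0.787376, -1.14562, 0.049)  len=0.0856
  (v9,v8,v1) [+--] → (1.2249, 0, 0.049)–(0.787376, 1.14562, 0.049)  len=1.2263

Chained into 1 loop(s):
  loop 1: 10 segments, perimeter = 8.1552
Total perimeter = 8.155


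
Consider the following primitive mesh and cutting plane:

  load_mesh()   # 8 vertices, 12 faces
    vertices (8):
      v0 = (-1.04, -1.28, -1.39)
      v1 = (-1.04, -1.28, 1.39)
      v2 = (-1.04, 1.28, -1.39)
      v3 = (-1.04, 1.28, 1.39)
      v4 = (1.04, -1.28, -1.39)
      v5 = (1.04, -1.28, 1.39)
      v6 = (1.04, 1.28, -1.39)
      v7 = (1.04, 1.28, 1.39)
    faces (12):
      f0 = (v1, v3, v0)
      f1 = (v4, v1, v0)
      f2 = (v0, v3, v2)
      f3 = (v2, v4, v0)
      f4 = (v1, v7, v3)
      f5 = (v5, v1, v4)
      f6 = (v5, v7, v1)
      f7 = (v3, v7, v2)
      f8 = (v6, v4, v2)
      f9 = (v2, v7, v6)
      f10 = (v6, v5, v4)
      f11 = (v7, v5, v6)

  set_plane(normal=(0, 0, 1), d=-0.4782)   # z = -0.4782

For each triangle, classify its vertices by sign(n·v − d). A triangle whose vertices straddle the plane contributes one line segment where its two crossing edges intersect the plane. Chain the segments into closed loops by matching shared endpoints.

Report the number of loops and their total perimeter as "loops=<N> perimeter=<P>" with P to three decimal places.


Straddling triangles (8 of 12):
  (v1,v3,v0) [++-] → (-1.04, -0.440357, -0.4782)–(-1.04, -1.28, -0.4782)  len=0.8396
  (v4,v1,v0) [-+-] → (0.35779, -1.28, -0.4782)–(-1.04, -1.28, -0.4782)  len=1.3978
  (v0,v3,v2) [-+-] → (-1.04, -0.440357, -0.4782)–(-1.04, 1.28, -0.4782)  len=1.7204
  (v5,v1,v4) [++-] → (0.35779, -1.28, -0.4782)–(1.04, -1.28, -0.4782)  len=0.6822
  (v3,v7,v2) [++-] → (-0.35779, 1.28, -0.4782)–(-1.04, 1.28, -0.4782)  len=0.6822
  (v2,v7,v6) [-+-] → (-0.35779, 1.28, -0.4782)–(1.04, 1.28, -0.4782)  len=1.3978
  (v6,v5,v4) [-+-] → (1.04, 0.440357, -0.4782)–(1.04, -1.28, -0.4782)  len=1.7204
  (v7,v5,v6) [++-] → (1.04, 0.440357, -0.4782)–(1.04, 1.28, -0.4782)  len=0.8396

Chained into 1 loop(s):
  loop 1: 8 segments, perimeter = 9.2800
Total perimeter = 9.280

loops=1 perimeter=9.280


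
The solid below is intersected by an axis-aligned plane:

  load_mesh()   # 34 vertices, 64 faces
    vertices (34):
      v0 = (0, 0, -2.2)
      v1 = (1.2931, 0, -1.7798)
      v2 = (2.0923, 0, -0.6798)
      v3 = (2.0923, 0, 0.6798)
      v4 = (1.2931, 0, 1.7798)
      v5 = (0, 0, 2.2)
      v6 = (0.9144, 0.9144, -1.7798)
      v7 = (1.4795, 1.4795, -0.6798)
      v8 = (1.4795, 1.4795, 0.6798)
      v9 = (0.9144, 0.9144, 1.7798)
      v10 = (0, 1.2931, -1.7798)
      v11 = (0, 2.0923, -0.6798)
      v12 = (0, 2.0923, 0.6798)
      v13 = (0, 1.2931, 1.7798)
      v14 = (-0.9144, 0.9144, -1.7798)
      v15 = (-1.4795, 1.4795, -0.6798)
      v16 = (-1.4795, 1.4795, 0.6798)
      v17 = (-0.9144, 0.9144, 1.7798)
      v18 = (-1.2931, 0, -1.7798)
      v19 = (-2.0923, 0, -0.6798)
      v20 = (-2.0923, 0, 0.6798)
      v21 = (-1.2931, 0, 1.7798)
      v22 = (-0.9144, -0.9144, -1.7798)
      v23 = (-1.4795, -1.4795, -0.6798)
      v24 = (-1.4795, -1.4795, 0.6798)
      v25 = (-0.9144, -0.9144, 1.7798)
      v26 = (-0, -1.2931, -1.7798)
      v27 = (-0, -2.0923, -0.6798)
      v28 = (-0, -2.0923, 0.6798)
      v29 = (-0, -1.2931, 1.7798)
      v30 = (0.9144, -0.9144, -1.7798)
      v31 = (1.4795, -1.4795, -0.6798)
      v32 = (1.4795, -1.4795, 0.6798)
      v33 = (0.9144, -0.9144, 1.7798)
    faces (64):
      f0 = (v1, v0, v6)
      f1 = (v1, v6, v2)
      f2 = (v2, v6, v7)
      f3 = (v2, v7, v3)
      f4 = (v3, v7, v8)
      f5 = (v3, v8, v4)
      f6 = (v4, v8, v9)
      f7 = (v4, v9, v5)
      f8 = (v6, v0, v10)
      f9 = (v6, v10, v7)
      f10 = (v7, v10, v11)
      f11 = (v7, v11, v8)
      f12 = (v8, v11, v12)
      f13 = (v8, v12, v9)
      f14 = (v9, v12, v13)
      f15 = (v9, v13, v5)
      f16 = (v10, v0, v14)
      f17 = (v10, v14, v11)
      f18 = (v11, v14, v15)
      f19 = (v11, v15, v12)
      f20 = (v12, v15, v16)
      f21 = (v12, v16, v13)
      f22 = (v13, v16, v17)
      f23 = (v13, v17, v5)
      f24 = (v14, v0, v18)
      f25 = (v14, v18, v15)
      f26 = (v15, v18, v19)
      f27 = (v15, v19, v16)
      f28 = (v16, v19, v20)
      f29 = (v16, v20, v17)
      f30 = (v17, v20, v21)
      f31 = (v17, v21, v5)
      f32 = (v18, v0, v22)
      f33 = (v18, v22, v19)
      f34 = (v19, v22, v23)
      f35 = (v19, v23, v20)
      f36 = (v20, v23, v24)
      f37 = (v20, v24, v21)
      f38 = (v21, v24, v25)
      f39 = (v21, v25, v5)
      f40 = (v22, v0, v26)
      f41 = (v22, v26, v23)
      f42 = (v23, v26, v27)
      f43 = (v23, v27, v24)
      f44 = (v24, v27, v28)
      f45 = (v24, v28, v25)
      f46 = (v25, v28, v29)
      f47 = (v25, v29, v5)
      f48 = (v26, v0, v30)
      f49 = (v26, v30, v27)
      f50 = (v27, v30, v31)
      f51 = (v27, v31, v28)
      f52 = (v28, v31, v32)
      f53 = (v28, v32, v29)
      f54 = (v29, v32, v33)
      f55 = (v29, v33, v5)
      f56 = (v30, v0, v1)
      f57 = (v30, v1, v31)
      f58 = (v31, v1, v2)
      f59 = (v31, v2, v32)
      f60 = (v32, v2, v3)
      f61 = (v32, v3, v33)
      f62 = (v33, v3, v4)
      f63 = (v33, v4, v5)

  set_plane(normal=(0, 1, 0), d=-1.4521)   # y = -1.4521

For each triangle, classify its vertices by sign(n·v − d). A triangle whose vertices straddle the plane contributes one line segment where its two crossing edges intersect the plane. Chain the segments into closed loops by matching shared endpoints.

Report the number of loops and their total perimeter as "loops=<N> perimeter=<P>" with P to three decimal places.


loops=1 perimeter=9.669

Straddling triangles (18 of 64):
  (v19,v22,v23) [++-] → (-1.4521, -1.4521, -0.733136)–(-1.49085, -1.4521, -0.6798)  len=0.0659
  (v19,v23,v20) [+-+] → (-1.49085, -1.4521, -0.6798)–(-1.49085, -1.4521, -0.654621)  len=0.0252
  (v20,v23,v24) [+--] → (-1.49085, -1.4521, -0.654621)–(-1.49085, -1.4521, 0.6798)  len=1.3344
  (v20,v24,v21) [+-+] → (-1.49085, -1.4521, 0.6798)–(-1.47605, -1.4521, 0.700172)  len=0.0252
  (v21,v24,v25) [+-+] → (-1.47605, -1.4521, 0.700172)–(-1.4521, -1.4521, 0.733136)  len=0.0407
  (v22,v26,v23) [++-] → (-1.26202, -1.4521, -0.841495)–(-1.4521, -1.4521, -0.733136)  len=0.2188
  (v23,v26,v27) [-+-] → (-1.26202, -1.4521, -0.841495)–(0, -1.4521, -1.56096)  len=1.4527
  (v24,v28,v25) [--+] → (-0.496985, -1.4521, 1.27766)–(-1.4521, -1.4521, 0.733136)  len=1.0994
  (v25,v28,v29) [+-+] → (-0.496985, -1.4521, 1.27766)–(0, -1.4521, 1.56096)  len=0.5721
  (v26,v30,v27) [++-] → (0.496985, -1.4521, -1.27766)–(0, -1.4521, -1.56096)  len=0.5721
  (v27,v30,v31) [-+-] → (0.496985, -1.4521, -1.27766)–(1.4521, -1.4521, -0.733136)  len=1.0994
  (v28,v32,v29) [--+] → (1.26202, -1.4521, 0.841495)–(0, -1.4521, 1.56096)  len=1.4527
  (v29,v32,v33) [+-+] → (1.26202, -1.4521, 0.841495)–(1.4521, -1.4521, 0.733136)  len=0.2188
  (v30,v1,v31) [++-] → (1.47605, -1.4521, -0.700172)–(1.4521, -1.4521, -0.733136)  len=0.0407
  (v31,v1,v2) [-++] → (1.47605, -1.4521, -0.700172)–(1.49085, -1.4521, -0.6798)  len=0.0252
  (v31,v2,v32) [-+-] → (1.49085, -1.4521, -0.6798)–(1.49085, -1.4521, 0.654621)  len=1.3344
  (v32,v2,v3) [-++] → (1.49085, -1.4521, 0.654621)–(1.49085, -1.4521, 0.6798)  len=0.0252
  (v32,v3,v33) [-++] → (1.49085, -1.4521, 0.6798)–(1.4521, -1.4521, 0.733136)  len=0.0659

Chained into 1 loop(s):
  loop 1: 18 segments, perimeter = 9.6689
Total perimeter = 9.669


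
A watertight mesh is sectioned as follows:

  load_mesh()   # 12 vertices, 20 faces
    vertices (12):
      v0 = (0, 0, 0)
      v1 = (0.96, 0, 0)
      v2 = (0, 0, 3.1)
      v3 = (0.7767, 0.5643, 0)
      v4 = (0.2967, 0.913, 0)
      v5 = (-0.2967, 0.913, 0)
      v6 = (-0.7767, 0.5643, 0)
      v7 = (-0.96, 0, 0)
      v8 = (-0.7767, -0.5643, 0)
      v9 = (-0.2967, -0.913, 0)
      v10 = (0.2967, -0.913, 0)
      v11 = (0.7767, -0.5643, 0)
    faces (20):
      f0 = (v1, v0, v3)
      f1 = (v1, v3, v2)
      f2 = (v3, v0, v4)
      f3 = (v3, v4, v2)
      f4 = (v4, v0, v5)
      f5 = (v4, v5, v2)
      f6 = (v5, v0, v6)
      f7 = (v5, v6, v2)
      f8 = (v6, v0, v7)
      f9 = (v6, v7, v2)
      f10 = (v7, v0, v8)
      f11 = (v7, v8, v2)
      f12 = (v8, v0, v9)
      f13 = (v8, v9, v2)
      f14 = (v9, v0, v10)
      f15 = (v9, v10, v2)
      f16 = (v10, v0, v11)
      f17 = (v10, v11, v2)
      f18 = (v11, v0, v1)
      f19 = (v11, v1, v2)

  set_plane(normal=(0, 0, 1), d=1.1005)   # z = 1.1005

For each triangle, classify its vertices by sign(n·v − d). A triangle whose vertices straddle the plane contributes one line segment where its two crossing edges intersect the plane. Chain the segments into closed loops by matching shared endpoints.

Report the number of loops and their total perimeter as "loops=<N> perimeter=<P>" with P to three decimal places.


Straddling triangles (10 of 20):
  (v1,v3,v2) [--+] → (0.500971, 0.363974, 1.1005)–(0.6192, 0, 1.1005)  len=0.3827
  (v3,v4,v2) [--+] → (0.191372, 0.588885, 1.1005)–(0.500972, 0.363974, 1.1005)  len=0.3827
  (v4,v5,v2) [--+] → (-0.191372, 0.588885, 1.1005)–(0.191372, 0.588885, 1.1005)  len=0.3827
  (v5,v6,v2) [--+] → (-0.500971, 0.363974, 1.1005)–(-0.191372, 0.588885, 1.1005)  len=0.3827
  (v6,v7,v2) [--+] → (-0.6192, 0, 1.1005)–(-0.500972, 0.363974, 1.1005)  len=0.3827
  (v7,v8,v2) [--+] → (-0.500971, -0.363974, 1.1005)–(-0.6192, 0, 1.1005)  len=0.3827
  (v8,v9,v2) [--+] → (-0.191372, -0.588885, 1.1005)–(-0.500972, -0.363974, 1.1005)  len=0.3827
  (v9,v10,v2) [--+] → (0.191372, -0.588885, 1.1005)–(-0.191372, -0.588885, 1.1005)  len=0.3827
  (v10,v11,v2) [--+] → (0.500971, -0.363974, 1.1005)–(0.191372, -0.588885, 1.1005)  len=0.3827
  (v11,v1,v2) [--+] → (0.6192, 0, 1.1005)–(0.500972, -0.363974, 1.1005)  len=0.3827

Chained into 1 loop(s):
  loop 1: 10 segments, perimeter = 3.8269
Total perimeter = 3.827

loops=1 perimeter=3.827


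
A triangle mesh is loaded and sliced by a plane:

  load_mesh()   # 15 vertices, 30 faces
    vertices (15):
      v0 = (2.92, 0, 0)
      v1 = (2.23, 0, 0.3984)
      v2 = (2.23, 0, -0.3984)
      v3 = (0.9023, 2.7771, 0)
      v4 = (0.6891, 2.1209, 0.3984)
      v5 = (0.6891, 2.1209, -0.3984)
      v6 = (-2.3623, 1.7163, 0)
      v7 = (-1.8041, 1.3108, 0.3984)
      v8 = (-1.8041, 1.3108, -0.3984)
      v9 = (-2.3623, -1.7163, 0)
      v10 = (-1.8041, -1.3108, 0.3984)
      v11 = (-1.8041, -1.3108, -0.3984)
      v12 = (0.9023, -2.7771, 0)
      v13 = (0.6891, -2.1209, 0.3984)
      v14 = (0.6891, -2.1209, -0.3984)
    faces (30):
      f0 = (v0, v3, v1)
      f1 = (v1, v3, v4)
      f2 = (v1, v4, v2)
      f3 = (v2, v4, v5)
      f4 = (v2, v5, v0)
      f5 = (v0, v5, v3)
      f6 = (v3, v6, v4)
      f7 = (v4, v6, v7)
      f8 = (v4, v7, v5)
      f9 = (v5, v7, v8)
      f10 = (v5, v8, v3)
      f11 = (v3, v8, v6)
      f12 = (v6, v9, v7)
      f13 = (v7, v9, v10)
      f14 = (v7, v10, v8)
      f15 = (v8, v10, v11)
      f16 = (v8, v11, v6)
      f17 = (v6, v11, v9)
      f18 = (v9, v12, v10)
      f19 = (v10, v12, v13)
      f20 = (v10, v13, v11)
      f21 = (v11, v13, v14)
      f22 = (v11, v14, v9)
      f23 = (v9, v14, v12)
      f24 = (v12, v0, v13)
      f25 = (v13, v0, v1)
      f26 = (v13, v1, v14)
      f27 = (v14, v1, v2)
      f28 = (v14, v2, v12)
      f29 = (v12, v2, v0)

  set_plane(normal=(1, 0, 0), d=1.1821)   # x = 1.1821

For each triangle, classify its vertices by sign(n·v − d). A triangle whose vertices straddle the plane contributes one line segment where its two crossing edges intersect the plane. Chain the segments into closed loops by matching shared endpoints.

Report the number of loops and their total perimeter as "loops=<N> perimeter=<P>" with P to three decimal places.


Straddling triangles (12 of 30):
  (v0,v3,v1) [+-+] → (1.1821, 2.39199, 0)–(1.1821, 2.19185, 0.083959)  len=0.2170
  (v1,v3,v4) [+--] → (1.1821, 2.19185, 0.083959)–(1.1821, 1.44233, 0.3984)  len=0.8128
  (v1,v4,v2) [+-+] → (1.1821, 1.44233, 0.3984)–(1.1821, 1.44233, 0.14347)  len=0.2549
  (v2,v4,v5) [+--] → (1.1821, 1.44233, 0.14347)–(1.1821, 1.44233, -0.3984)  len=0.5419
  (v2,v5,v0) [+-+] → (1.1821, 1.44233, -0.3984)–(1.1821, 1.65221, -0.310359)  len=0.2276
  (v0,v5,v3) [+--] → (1.1821, 1.65221, -0.310359)–(1.1821, 2.39199, 0)  len=0.8022
  (v12,v0,v13) [-+-] → (1.1821, -2.39199, 0)–(1.1821, -1.65221, 0.310359)  len=0.8022
  (v13,v0,v1) [-++] → (1.1821, -1.65221, 0.310359)–(1.1821, -1.44233, 0.3984)  len=0.2276
  (v13,v1,v14) [-+-] → (1.1821, -1.44233, 0.3984)–(1.1821, -1.44233, -0.14347)  len=0.5419
  (v14,v1,v2) [-++] → (1.1821, -1.44233, -0.14347)–(1.1821, -1.44233, -0.3984)  len=0.2549
  (v14,v2,v12) [-+-] → (1.1821, -1.44233, -0.3984)–(1.1821, -2.19185, -0.083959)  len=0.8128
  (v12,v2,v0) [-++] → (1.1821, -2.19185, -0.083959)–(1.1821, -2.39199, 0)  len=0.2170

Chained into 2 loop(s):
  loop 1: 6 segments, perimeter = 2.8565
  loop 2: 6 segments, perimeter = 2.8565
Total perimeter = 5.713

loops=2 perimeter=5.713


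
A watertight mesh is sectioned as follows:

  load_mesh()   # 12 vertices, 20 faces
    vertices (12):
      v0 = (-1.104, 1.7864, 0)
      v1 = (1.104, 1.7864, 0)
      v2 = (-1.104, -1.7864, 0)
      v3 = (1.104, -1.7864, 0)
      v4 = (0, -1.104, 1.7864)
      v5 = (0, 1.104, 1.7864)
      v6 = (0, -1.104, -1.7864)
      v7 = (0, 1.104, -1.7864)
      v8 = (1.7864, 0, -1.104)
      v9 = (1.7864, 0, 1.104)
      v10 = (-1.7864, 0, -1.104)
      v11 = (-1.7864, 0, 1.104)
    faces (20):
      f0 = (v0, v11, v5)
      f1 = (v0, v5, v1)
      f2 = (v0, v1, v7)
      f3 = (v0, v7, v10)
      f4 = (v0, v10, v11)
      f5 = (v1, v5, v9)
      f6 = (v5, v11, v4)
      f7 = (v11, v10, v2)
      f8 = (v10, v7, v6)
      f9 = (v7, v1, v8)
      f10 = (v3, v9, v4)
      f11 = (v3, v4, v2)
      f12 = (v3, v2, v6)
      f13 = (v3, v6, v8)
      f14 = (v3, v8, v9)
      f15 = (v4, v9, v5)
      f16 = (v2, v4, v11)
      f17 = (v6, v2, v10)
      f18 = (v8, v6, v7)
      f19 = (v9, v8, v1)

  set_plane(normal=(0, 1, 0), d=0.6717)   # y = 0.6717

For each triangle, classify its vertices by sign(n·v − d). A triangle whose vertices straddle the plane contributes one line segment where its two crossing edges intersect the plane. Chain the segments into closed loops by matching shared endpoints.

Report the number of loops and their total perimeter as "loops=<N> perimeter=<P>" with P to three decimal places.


Straddling triangles (10 of 20):
  (v0,v11,v5) [+-+] → (-1.52981, 0.6717, 0.688888)–(-0.699512, 0.6717, 1.51919)  len=1.1742
  (v0,v7,v10) [++-] → (-0.699512, 0.6717, -1.51919)–(-1.52981, 0.6717, -0.688888)  len=1.1742
  (v0,v10,v11) [+--] → (-1.52981, 0.6717, -0.688888)–(-1.52981, 0.6717, 0.688888)  len=1.3778
  (v1,v5,v9) [++-] → (0.699512, 0.6717, 1.51919)–(1.52981, 0.6717, 0.688888)  len=1.1742
  (v5,v11,v4) [+--] → (-0.699512, 0.6717, 1.51919)–(0, 0.6717, 1.7864)  len=0.7488
  (v10,v7,v6) [-+-] → (-0.699512, 0.6717, -1.51919)–(0, 0.6717, -1.7864)  len=0.7488
  (v7,v1,v8) [++-] → (1.52981, 0.6717, -0.688888)–(0.699512, 0.6717, -1.51919)  len=1.1742
  (v4,v9,v5) [--+] → (0.699512, 0.6717, 1.51919)–(0, 0.6717, 1.7864)  len=0.7488
  (v8,v6,v7) [--+] → (0, 0.6717, -1.7864)–(0.699512, 0.6717, -1.51919)  len=0.7488
  (v9,v8,v1) [--+] → (1.52981, 0.6717, -0.688888)–(1.52981, 0.6717, 0.688888)  len=1.3778

Chained into 1 loop(s):
  loop 1: 10 segments, perimeter = 10.4477
Total perimeter = 10.448

loops=1 perimeter=10.448


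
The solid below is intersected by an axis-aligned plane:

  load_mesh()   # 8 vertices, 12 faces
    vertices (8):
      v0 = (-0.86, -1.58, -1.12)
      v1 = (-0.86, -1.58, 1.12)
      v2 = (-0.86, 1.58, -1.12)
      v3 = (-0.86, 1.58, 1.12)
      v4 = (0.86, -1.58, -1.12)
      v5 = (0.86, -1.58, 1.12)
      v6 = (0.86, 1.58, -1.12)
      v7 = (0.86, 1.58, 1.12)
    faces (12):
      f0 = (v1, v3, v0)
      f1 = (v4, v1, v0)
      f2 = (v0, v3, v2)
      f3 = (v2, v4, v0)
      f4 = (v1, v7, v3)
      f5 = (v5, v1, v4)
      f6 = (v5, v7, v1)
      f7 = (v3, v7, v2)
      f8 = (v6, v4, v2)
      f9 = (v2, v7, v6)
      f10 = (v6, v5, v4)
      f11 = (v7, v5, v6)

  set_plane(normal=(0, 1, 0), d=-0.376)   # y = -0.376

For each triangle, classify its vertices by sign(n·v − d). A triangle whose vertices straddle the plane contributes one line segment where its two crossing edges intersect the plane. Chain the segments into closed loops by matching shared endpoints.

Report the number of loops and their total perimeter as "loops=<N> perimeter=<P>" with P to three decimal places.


Straddling triangles (8 of 12):
  (v1,v3,v0) [-+-] → (-0.86, -0.376, 1.12)–(-0.86, -0.376, -0.266532)  len=1.3865
  (v0,v3,v2) [-++] → (-0.86, -0.376, -0.266532)–(-0.86, -0.376, -1.12)  len=0.8535
  (v2,v4,v0) [+--] → (0.204658, -0.376, -1.12)–(-0.86, -0.376, -1.12)  len=1.0647
  (v1,v7,v3) [-++] → (-0.204658, -0.376, 1.12)–(-0.86, -0.376, 1.12)  len=0.6553
  (v5,v7,v1) [-+-] → (0.86, -0.376, 1.12)–(-0.204658, -0.376, 1.12)  len=1.0647
  (v6,v4,v2) [+-+] → (0.86, -0.376, -1.12)–(0.204658, -0.376, -1.12)  len=0.6553
  (v6,v5,v4) [+--] → (0.86, -0.376, 0.266532)–(0.86, -0.376, -1.12)  len=1.3865
  (v7,v5,v6) [+-+] → (0.86, -0.376, 1.12)–(0.86, -0.376, 0.266532)  len=0.8535

Chained into 1 loop(s):
  loop 1: 8 segments, perimeter = 7.9200
Total perimeter = 7.920

loops=1 perimeter=7.920


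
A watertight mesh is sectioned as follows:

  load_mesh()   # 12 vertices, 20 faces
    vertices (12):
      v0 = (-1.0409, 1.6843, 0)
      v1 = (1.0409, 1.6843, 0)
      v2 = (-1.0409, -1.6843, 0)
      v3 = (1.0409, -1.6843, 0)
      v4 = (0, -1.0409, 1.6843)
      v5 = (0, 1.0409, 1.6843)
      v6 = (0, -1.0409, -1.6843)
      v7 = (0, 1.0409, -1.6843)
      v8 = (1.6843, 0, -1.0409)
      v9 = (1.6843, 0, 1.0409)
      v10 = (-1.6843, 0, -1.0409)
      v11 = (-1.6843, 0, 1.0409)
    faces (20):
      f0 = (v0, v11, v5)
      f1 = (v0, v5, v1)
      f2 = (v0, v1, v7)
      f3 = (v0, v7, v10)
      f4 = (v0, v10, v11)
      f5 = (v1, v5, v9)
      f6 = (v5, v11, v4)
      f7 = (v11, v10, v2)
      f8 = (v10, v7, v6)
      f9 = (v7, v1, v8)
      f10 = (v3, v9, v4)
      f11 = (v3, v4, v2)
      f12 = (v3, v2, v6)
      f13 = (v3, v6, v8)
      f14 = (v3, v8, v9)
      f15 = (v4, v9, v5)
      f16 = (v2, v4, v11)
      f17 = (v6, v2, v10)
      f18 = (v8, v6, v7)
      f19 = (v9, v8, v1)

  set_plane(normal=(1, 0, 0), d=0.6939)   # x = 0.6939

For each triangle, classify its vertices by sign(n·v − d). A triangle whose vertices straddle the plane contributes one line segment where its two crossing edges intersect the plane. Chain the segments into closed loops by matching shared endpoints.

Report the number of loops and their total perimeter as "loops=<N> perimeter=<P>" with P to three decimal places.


Straddling triangles (10 of 20):
  (v0,v5,v1) [--+] → (0.6939, 1.46981, 0.561487)–(0.6939, 1.6843, 0)  len=0.6011
  (v0,v1,v7) [-+-] → (0.6939, 1.6843, 0)–(0.6939, 1.46981, -0.561487)  len=0.6011
  (v1,v5,v9) [+-+] → (0.6939, 1.46981, 0.561487)–(0.6939, 0.612069, 1.41923)  len=1.2130
  (v7,v1,v8) [-++] → (0.6939, 1.46981, -0.561487)–(0.6939, 0.612069, -1.41923)  len=1.2130
  (v3,v9,v4) [++-] → (0.6939, -0.612069, 1.41923)–(0.6939, -1.46981, 0.561487)  len=1.2130
  (v3,v4,v2) [+--] → (0.6939, -1.46981, 0.561487)–(0.6939, -1.6843, 0)  len=0.6011
  (v3,v2,v6) [+--] → (0.6939, -1.6843, 0)–(0.6939, -1.46981, -0.561487)  len=0.6011
  (v3,v6,v8) [+-+] → (0.6939, -1.46981, -0.561487)–(0.6939, -0.612069, -1.41923)  len=1.2130
  (v4,v9,v5) [-+-] → (0.6939, -0.612069, 1.41923)–(0.6939, 0.612069, 1.41923)  len=1.2241
  (v8,v6,v7) [+--] → (0.6939, -0.612069, -1.41923)–(0.6939, 0.612069, -1.41923)  len=1.2241

Chained into 1 loop(s):
  loop 1: 10 segments, perimeter = 9.7046
Total perimeter = 9.705

loops=1 perimeter=9.705


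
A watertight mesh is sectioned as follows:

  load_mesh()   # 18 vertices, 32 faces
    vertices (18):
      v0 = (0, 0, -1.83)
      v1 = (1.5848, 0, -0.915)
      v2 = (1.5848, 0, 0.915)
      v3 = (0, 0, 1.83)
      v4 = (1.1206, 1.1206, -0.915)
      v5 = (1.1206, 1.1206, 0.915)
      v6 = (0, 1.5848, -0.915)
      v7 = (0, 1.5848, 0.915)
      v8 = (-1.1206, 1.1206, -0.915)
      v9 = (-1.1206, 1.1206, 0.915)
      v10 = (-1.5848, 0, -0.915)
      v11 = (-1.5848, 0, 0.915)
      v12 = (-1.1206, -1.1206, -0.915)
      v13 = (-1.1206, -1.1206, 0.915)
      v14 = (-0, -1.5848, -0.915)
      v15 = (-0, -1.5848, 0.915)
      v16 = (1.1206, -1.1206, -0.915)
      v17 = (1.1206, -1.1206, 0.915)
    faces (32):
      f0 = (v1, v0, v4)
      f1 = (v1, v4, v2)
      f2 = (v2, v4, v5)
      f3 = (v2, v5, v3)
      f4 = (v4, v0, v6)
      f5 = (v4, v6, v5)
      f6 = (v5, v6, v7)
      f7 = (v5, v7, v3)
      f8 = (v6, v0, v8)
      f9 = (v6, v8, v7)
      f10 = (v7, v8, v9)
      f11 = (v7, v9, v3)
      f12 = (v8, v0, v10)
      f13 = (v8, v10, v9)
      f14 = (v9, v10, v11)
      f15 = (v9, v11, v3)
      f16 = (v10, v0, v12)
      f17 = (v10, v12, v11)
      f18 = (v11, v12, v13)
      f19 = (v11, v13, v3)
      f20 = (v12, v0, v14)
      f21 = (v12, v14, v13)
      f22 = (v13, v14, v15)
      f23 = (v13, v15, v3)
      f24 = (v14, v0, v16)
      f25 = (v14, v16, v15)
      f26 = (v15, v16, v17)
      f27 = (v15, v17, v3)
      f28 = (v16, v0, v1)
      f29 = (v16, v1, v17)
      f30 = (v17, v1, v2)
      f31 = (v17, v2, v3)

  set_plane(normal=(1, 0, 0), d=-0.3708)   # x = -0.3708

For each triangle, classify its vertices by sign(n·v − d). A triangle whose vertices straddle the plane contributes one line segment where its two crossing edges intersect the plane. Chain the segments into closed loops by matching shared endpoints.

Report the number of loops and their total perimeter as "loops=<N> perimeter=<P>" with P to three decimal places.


loops=1 perimeter=10.083

Straddling triangles (12 of 32):
  (v6,v0,v8) [++-] → (-0.3708, 0.3708, -1.52723)–(-0.3708, 1.4312, -0.915)  len=1.2244
  (v6,v8,v7) [+-+] → (-0.3708, 1.4312, -0.915)–(-0.3708, 1.4312, 0.309464)  len=1.2245
  (v7,v8,v9) [+--] → (-0.3708, 1.4312, 0.309464)–(-0.3708, 1.4312, 0.915)  len=0.6055
  (v7,v9,v3) [+-+] → (-0.3708, 1.4312, 0.915)–(-0.3708, 0.3708, 1.52723)  len=1.2244
  (v8,v0,v10) [-+-] → (-0.3708, 0.3708, -1.52723)–(-0.3708, 0, -1.61591)  len=0.3813
  (v9,v11,v3) [--+] → (-0.3708, 0, 1.61591)–(-0.3708, 0.3708, 1.52723)  len=0.3813
  (v10,v0,v12) [-+-] → (-0.3708, 0, -1.61591)–(-0.3708, -0.3708, -1.52723)  len=0.3813
  (v11,v13,v3) [--+] → (-0.3708, -0.3708, 1.52723)–(-0.3708, 0, 1.61591)  len=0.3813
  (v12,v0,v14) [-++] → (-0.3708, -0.3708, -1.52723)–(-0.3708, -1.4312, -0.915)  len=1.2244
  (v12,v14,v13) [-+-] → (-0.3708, -1.4312, -0.915)–(-0.3708, -1.4312, -0.309464)  len=0.6055
  (v13,v14,v15) [-++] → (-0.3708, -1.4312, -0.309464)–(-0.3708, -1.4312, 0.915)  len=1.2245
  (v13,v15,v3) [-++] → (-0.3708, -1.4312, 0.915)–(-0.3708, -0.3708, 1.52723)  len=1.2244

Chained into 1 loop(s):
  loop 1: 12 segments, perimeter = 10.0828
Total perimeter = 10.083


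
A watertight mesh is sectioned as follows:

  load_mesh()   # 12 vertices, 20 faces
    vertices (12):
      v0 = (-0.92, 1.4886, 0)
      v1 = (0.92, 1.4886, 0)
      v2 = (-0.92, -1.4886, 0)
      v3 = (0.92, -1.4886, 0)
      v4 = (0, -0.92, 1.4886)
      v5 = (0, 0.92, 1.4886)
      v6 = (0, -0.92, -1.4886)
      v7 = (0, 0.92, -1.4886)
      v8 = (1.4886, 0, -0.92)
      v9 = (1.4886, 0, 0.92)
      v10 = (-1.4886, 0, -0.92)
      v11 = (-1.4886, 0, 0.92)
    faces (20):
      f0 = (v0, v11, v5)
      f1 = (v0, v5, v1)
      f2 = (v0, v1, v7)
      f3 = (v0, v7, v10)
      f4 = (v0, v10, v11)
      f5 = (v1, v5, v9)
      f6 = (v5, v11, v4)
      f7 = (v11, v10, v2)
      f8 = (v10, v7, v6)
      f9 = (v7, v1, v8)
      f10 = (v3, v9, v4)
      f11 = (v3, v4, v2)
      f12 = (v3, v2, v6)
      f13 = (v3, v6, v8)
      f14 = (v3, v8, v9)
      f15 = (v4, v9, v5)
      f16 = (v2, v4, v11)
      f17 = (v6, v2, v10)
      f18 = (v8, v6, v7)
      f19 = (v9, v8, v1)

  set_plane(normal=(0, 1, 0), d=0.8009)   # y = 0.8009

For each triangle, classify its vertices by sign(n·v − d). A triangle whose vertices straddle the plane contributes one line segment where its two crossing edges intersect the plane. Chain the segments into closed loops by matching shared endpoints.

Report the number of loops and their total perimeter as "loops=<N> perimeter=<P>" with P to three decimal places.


Straddling triangles (10 of 20):
  (v0,v11,v5) [+-+] → (-1.18268, 0.8009, 0.425019)–(-0.192709, 0.8009, 1.41499)  len=1.4000
  (v0,v7,v10) [++-] → (-0.192709, 0.8009, -1.41499)–(-1.18268, 0.8009, -0.425019)  len=1.4000
  (v0,v10,v11) [+--] → (-1.18268, 0.8009, -0.425019)–(-1.18268, 0.8009, 0.425019)  len=0.8500
  (v1,v5,v9) [++-] → (0.192709, 0.8009, 1.41499)–(1.18268, 0.8009, 0.425019)  len=1.4000
  (v5,v11,v4) [+--] → (-0.192709, 0.8009, 1.41499)–(0, 0.8009, 1.4886)  len=0.2063
  (v10,v7,v6) [-+-] → (-0.192709, 0.8009, -1.41499)–(0, 0.8009, -1.4886)  len=0.2063
  (v7,v1,v8) [++-] → (1.18268, 0.8009, -0.425019)–(0.192709, 0.8009, -1.41499)  len=1.4000
  (v4,v9,v5) [--+] → (0.192709, 0.8009, 1.41499)–(0, 0.8009, 1.4886)  len=0.2063
  (v8,v6,v7) [--+] → (0, 0.8009, -1.4886)–(0.192709, 0.8009, -1.41499)  len=0.2063
  (v9,v8,v1) [--+] → (1.18268, 0.8009, -0.425019)–(1.18268, 0.8009, 0.425019)  len=0.8500

Chained into 1 loop(s):
  loop 1: 10 segments, perimeter = 8.1254
Total perimeter = 8.125

loops=1 perimeter=8.125
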